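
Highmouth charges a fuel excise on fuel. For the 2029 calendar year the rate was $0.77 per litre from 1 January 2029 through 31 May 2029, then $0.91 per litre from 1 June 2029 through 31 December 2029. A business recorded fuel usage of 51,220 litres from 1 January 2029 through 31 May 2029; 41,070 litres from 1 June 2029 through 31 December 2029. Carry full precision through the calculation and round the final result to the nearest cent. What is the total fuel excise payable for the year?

1 January – 31 May 2029: 51,220 litres at $0.77/litre → $39,439.40
1 June – 31 December 2029: 41,070 litres at $0.91/litre → $37,373.70

$76,813.10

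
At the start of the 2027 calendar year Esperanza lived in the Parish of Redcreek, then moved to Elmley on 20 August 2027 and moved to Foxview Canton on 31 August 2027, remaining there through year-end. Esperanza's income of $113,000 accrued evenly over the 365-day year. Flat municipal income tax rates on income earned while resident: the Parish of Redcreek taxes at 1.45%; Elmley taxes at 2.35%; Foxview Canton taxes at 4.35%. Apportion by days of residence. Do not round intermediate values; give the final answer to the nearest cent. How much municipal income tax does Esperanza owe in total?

$2,773.45

The Parish of Redcreek, 1 January – 19 August 2027: 231 days → $113,000 × 1.45% × 231/365 = $1,036.9685
Elmley, 20 August – 30 August 2027: 11 days → $113,000 × 2.35% × 11/365 = $80.0288
Foxview Canton, 31 August – 31 December 2027: 123 days → $113,000 × 4.35% × 123/365 = $1,656.4562
Total = $2,773.4534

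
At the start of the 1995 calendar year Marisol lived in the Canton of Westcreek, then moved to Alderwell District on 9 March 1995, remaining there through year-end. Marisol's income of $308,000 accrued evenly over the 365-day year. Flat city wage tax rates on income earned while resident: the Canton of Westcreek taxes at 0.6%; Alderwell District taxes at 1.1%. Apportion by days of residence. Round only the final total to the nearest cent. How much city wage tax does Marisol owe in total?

$3,105.32

The Canton of Westcreek, 1 January – 8 March 1995: 67 days → $308,000 × 0.6% × 67/365 = $339.2219
Alderwell District, 9 March – 31 December 1995: 298 days → $308,000 × 1.1% × 298/365 = $2,766.0932
Total = $3,105.3151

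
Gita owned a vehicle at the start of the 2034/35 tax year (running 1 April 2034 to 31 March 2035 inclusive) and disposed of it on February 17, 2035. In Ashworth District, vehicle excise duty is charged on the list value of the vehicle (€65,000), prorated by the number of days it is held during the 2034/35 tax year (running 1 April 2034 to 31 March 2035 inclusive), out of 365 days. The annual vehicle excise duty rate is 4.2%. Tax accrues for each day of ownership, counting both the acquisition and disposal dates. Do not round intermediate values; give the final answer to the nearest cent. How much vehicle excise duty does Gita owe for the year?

€2,415.86

Days held (April 1, 2034 – February 17, 2035): 323 out of 365
Tax = €65,000 × 4.2% × 323/365 = €2,415.8630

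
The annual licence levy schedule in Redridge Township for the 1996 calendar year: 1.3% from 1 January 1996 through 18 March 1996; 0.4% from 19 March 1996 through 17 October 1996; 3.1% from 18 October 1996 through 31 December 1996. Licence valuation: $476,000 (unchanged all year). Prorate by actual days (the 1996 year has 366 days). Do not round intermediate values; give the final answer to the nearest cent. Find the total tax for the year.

$5,450.59

1 January – 18 March 1996: 78 days at 1.3% → $476,000 × 1.3% × 78/366 = $1,318.7541
19 March – 17 October 1996: 213 days at 0.4% → $476,000 × 0.4% × 213/366 = $1,108.0656
18 October – 31 December 1996: 75 days at 3.1% → $476,000 × 3.1% × 75/366 = $3,023.7705
Total = $5,450.5902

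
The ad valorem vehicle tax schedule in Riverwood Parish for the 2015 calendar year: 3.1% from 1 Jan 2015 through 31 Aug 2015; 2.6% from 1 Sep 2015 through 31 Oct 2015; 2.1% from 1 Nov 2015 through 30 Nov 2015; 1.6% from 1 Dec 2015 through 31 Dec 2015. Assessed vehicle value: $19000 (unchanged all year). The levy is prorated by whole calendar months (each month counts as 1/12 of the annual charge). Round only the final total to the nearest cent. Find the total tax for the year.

$533.58

1 Jan – 31 Aug 2015: 8 months at 3.1% → $19000 × 3.1% × 8/12 = $392.6667
1 Sep – 31 Oct 2015: 2 months at 2.6% → $19000 × 2.6% × 2/12 = $82.3333
1 Nov – 30 Nov 2015: 1 month at 2.1% → $19000 × 2.1% × 1/12 = $33.2500
1 Dec – 31 Dec 2015: 1 month at 1.6% → $19000 × 1.6% × 1/12 = $25.3333
Total = $533.5833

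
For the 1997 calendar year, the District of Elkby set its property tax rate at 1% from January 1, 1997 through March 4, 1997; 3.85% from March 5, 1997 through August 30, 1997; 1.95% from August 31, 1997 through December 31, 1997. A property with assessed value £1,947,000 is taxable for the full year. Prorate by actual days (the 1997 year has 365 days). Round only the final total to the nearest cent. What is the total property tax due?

£52,915.73

January 1 – March 4, 1997: 63 days at 1% → £1,947,000 × 1% × 63/365 = £3,360.5753
March 5 – August 30, 1997: 179 days at 3.85% → £1,947,000 × 3.85% × 179/365 = £36,760.9603
August 31 – December 31, 1997: 123 days at 1.95% → £1,947,000 × 1.95% × 123/365 = £12,794.1904
Total = £52,915.7260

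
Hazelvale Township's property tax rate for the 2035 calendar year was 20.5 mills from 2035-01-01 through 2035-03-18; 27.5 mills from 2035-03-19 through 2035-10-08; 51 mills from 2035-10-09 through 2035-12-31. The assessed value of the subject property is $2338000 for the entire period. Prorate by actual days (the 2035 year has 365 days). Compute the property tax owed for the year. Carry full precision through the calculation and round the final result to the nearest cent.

2035-01-01 to 2035-03-18: 77 days at 20.5 mills → $2338000 × 2.05% × 77/365 = $10111.0493
2035-03-19 to 2035-10-08: 204 days at 27.5 mills → $2338000 × 2.75% × 204/365 = $35934.7397
2035-10-09 to 2035-12-31: 84 days at 51 mills → $2338000 × 5.1% × 84/365 = $27441.0740
Total = $73486.8630

$73486.86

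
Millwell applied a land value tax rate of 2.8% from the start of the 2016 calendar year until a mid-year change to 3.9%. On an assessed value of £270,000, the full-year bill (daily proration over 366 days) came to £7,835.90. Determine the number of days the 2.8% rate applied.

332 days

Let d = days at the first rate; then 366 − d days at the second rate.
£270,000 × [2.8%·d + 3.9%·(366−d)] / 366 = £7,835.90
Solving gives d = 332, so the new rate took effect on November 28, 2016.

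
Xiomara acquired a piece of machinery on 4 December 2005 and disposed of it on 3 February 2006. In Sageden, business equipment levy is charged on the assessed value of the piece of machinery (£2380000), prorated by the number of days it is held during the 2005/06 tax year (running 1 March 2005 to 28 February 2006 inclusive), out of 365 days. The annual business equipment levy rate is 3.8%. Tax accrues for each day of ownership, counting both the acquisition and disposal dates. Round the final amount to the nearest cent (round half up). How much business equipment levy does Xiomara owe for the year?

Days held (4 December 2005 – 3 February 2006): 62 out of 365
Tax = £2380000 × 3.8% × 62/365 = £15362.4110

£15362.41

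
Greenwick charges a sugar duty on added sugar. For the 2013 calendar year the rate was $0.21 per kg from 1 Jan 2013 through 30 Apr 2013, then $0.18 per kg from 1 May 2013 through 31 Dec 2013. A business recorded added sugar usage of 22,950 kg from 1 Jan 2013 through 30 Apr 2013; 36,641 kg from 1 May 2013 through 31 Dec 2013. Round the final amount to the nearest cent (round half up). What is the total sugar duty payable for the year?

1 Jan – 30 Apr 2013: 22,950 kg at $0.21/kg → $4819.50
1 May – 31 Dec 2013: 36,641 kg at $0.18/kg → $6595.38

$11414.88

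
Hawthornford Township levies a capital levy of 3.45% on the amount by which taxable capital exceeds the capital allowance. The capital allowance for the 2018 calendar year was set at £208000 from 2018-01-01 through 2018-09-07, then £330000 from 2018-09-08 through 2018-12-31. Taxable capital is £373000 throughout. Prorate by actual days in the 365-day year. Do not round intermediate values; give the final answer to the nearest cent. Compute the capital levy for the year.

2018-01-01 to 2018-09-07: 250 days, exemption £208000 → (£373000 − £208000) × 3.45% × 250/365 = £3898.9726
2018-09-08 to 2018-12-31: 115 days, exemption £330000 → (£373000 − £330000) × 3.45% × 115/365 = £467.4041
Total = £4366.3767

£4366.38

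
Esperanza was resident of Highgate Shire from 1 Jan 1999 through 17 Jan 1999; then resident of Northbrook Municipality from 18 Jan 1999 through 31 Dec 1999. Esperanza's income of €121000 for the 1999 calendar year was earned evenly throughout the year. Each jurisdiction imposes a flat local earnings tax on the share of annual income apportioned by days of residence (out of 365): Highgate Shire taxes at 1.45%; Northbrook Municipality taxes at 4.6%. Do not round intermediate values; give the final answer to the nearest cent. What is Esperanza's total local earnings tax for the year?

€5388.48

Highgate Shire, 1 Jan – 17 Jan 1999: 17 days → €121000 × 1.45% × 17/365 = €81.7164
Northbrook Municipality, 18 Jan – 31 Dec 1999: 348 days → €121000 × 4.6% × 348/365 = €5306.7616
Total = €5388.4781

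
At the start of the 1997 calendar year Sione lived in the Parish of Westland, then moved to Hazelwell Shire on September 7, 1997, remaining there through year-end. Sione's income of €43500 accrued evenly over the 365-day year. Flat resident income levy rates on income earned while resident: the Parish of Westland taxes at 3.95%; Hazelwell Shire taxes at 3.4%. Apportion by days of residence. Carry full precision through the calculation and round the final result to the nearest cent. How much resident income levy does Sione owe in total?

€1642.21

The Parish of Westland, January 1 – September 6, 1997: 249 days → €43500 × 3.95% × 249/365 = €1172.1760
Hazelwell Shire, September 7 – December 31, 1997: 116 days → €43500 × 3.4% × 116/365 = €470.0384
Total = €1642.2144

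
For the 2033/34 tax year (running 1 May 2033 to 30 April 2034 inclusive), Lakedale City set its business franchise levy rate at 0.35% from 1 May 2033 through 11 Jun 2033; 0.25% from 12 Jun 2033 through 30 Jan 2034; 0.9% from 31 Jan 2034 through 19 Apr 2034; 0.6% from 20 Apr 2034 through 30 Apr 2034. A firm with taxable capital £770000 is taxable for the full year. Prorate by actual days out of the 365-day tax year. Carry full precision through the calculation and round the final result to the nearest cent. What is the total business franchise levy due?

£3178.10

1 May – 11 Jun 2033: 42 days at 0.35% → £770000 × 0.35% × 42/365 = £310.1096
12 Jun 2033 – 30 Jan 2034: 233 days at 0.25% → £770000 × 0.25% × 233/365 = £1228.8356
31 Jan – 19 Apr 2034: 79 days at 0.9% → £770000 × 0.9% × 79/365 = £1499.9178
20 Apr – 30 Apr 2034: 11 days at 0.6% → £770000 × 0.6% × 11/365 = £139.2329
Total = £3178.0959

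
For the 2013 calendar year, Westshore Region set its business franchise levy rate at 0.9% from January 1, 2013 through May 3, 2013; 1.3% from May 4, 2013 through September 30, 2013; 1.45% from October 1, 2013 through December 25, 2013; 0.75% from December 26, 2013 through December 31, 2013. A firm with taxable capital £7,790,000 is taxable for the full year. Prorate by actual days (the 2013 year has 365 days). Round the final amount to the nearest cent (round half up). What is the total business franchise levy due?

£92,818.38

January 1 – May 3, 2013: 123 days at 0.9% → £7,790,000 × 0.9% × 123/365 = £23,626.1096
May 4 – September 30, 2013: 150 days at 1.3% → £7,790,000 × 1.3% × 150/365 = £41,617.8082
October 1 – December 25, 2013: 86 days at 1.45% → £7,790,000 × 1.45% × 86/365 = £26,614.0548
December 26 – December 31, 2013: 6 days at 0.75% → £7,790,000 × 0.75% × 6/365 = £960.4110
Total = £92,818.3836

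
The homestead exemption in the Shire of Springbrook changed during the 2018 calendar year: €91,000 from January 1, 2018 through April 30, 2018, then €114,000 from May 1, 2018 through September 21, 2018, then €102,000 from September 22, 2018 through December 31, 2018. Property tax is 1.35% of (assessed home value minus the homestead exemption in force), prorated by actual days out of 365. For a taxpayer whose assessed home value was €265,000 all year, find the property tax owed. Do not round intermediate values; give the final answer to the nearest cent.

€2,185.41

January 1 – April 30, 2018: 120 days, exemption €91,000 → (€265,000 − €91,000) × 1.35% × 120/365 = €772.2740
May 1 – September 21, 2018: 144 days, exemption €114,000 → (€265,000 − €114,000) × 1.35% × 144/365 = €804.2301
September 22 – December 31, 2018: 101 days, exemption €102,000 → (€265,000 − €102,000) × 1.35% × 101/365 = €608.9055
Total = €2,185.4096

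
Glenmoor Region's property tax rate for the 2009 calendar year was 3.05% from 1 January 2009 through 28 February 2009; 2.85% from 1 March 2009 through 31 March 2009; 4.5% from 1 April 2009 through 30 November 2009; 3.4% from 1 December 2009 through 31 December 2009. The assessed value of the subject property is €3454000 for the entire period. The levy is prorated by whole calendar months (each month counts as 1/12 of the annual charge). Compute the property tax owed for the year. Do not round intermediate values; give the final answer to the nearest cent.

€139167.42

1 January – 28 February 2009: 2 months at 3.05% → €3454000 × 3.05% × 2/12 = €17557.8333
1 March – 31 March 2009: 1 month at 2.85% → €3454000 × 2.85% × 1/12 = €8203.2500
1 April – 30 November 2009: 8 months at 4.5% → €3454000 × 4.5% × 8/12 = €103620.0000
1 December – 31 December 2009: 1 month at 3.4% → €3454000 × 3.4% × 1/12 = €9786.3333
Total = €139167.4167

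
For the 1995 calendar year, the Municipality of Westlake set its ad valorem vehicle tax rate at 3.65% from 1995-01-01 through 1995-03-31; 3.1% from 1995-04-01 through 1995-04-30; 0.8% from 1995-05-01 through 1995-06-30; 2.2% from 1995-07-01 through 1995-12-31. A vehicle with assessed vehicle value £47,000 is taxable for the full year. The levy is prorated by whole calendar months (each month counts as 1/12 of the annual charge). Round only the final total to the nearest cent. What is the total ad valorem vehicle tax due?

1995-01-01 to 1995-03-31: 3 months at 3.65% → £47,000 × 3.65% × 3/12 = £428.8750
1995-04-01 to 1995-04-30: 1 month at 3.1% → £47,000 × 3.1% × 1/12 = £121.4167
1995-05-01 to 1995-06-30: 2 months at 0.8% → £47,000 × 0.8% × 2/12 = £62.6667
1995-07-01 to 1995-12-31: 6 months at 2.2% → £47,000 × 2.2% × 6/12 = £517.0000
Total = £1,129.9583

£1,129.96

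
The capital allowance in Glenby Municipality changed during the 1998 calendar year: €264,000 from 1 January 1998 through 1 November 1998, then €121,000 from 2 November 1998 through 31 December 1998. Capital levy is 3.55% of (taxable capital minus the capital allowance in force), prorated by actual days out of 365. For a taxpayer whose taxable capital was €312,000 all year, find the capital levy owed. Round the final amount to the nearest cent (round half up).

1 January – 1 November 1998: 305 days, exemption €264,000 → (€312,000 − €264,000) × 3.55% × 305/365 = €1,423.8904
2 November – 31 December 1998: 60 days, exemption €121,000 → (€312,000 − €121,000) × 3.55% × 60/365 = €1,114.6027
Total = €2,538.4932

€2,538.49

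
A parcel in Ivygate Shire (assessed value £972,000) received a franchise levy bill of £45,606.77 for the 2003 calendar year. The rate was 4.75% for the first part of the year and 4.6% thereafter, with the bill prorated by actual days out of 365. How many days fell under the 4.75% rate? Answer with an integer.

224 days

Let d = days at the first rate; then 365 − d days at the second rate.
£972,000 × [4.75%·d + 4.6%·(365−d)] / 365 = £45,606.77
Solving gives d = 224, so the new rate took effect on August 13, 2003.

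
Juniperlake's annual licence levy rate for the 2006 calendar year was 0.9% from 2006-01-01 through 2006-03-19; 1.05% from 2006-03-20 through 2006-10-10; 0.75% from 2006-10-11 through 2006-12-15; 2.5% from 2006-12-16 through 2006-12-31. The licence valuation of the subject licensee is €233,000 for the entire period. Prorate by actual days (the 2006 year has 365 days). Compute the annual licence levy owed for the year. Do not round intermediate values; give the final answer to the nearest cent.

€2,393.52

2006-01-01 to 2006-03-19: 78 days at 0.9% → €233,000 × 0.9% × 78/365 = €448.1260
2006-03-20 to 2006-10-10: 205 days at 1.05% → €233,000 × 1.05% × 205/365 = €1,374.0616
2006-10-11 to 2006-12-15: 66 days at 0.75% → €233,000 × 0.75% × 66/365 = €315.9863
2006-12-16 to 2006-12-31: 16 days at 2.5% → €233,000 × 2.5% × 16/365 = €255.3425
Total = €2,393.5164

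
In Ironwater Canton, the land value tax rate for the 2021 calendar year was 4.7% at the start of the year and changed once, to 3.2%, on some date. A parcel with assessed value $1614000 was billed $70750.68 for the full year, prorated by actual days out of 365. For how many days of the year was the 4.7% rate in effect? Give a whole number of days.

Let d = days at the first rate; then 365 − d days at the second rate.
$1614000 × [4.7%·d + 3.2%·(365−d)] / 365 = $70750.68
Solving gives d = 288, so the new rate took effect on October 16, 2021.

288 days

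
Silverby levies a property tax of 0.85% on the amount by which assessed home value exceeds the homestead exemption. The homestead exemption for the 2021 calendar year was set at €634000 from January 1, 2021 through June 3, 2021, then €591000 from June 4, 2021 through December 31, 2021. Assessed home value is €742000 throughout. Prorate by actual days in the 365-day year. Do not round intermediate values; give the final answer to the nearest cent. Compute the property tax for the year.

January 1 – June 3, 2021: 154 days, exemption €634000 → (€742000 − €634000) × 0.85% × 154/365 = €387.3205
June 4 – December 31, 2021: 211 days, exemption €591000 → (€742000 − €591000) × 0.85% × 211/365 = €741.9685
Total = €1129.2890

€1129.29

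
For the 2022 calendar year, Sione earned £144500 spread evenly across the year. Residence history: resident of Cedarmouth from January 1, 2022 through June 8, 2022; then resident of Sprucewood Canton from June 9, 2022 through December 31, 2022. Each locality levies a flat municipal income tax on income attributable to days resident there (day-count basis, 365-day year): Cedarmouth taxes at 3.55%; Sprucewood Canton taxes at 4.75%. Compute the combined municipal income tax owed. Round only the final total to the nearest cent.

£6108.39

Cedarmouth, January 1 – June 8, 2022: 159 days → £144500 × 3.55% × 159/365 = £2234.6034
Sprucewood Canton, June 9 – December 31, 2022: 206 days → £144500 × 4.75% × 206/365 = £3873.7877
Total = £6108.3911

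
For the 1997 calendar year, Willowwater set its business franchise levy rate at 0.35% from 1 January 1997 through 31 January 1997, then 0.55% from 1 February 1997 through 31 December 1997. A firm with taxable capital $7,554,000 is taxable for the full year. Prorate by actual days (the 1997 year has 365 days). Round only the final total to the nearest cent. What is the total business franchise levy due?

$40,263.85

1 January – 31 January 1997: 31 days at 0.35% → $7,554,000 × 0.35% × 31/365 = $2,245.5041
1 February – 31 December 1997: 334 days at 0.55% → $7,554,000 × 0.55% × 334/365 = $38,018.3507
Total = $40,263.8548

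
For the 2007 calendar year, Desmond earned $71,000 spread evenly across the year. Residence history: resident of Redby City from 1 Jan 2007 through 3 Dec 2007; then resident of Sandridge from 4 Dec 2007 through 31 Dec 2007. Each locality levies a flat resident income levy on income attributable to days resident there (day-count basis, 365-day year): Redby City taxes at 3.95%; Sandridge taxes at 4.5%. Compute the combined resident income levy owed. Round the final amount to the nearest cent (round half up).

$2,834.46

Redby City, 1 Jan – 3 Dec 2007: 337 days → $71,000 × 3.95% × 337/365 = $2,589.3603
Sandridge, 4 Dec – 31 Dec 2007: 28 days → $71,000 × 4.5% × 28/365 = $245.0959
Total = $2,834.4562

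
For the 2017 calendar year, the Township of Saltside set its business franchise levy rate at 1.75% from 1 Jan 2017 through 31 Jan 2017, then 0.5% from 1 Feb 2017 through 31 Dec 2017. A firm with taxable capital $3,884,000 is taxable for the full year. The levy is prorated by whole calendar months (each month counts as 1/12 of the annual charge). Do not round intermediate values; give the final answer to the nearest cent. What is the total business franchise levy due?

$23,465.83

1 Jan – 31 Jan 2017: 1 month at 1.75% → $3,884,000 × 1.75% × 1/12 = $5,664.1667
1 Feb – 31 Dec 2017: 11 months at 0.5% → $3,884,000 × 0.5% × 11/12 = $17,801.6667
Total = $23,465.8333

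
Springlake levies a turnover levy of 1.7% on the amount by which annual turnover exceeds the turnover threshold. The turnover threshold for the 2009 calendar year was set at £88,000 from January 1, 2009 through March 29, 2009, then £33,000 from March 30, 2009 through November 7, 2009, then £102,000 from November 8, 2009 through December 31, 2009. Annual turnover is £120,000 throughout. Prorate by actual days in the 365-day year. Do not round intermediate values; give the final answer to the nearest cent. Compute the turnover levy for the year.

January 1 – March 29, 2009: 88 days, exemption £88,000 → (£120,000 − £88,000) × 1.7% × 88/365 = £131.1562
March 30 – November 7, 2009: 223 days, exemption £33,000 → (£120,000 − £33,000) × 1.7% × 223/365 = £903.6082
November 8 – December 31, 2009: 54 days, exemption £102,000 → (£120,000 − £102,000) × 1.7% × 54/365 = £45.2712
Total = £1,080.0356

£1,080.04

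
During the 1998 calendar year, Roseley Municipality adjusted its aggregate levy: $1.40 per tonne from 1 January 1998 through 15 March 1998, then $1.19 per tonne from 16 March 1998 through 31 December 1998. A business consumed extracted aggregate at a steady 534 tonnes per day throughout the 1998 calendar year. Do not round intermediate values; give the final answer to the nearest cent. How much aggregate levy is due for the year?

1 January – 15 March 1998: 74 days × 534 tonnes/day = 39,516 tonnes at $1.40/tonne → $55,322.40
16 March – 31 December 1998: 291 days × 534 tonnes/day = 155,394 tonnes at $1.19/tonne → $184,918.86

$240,241.26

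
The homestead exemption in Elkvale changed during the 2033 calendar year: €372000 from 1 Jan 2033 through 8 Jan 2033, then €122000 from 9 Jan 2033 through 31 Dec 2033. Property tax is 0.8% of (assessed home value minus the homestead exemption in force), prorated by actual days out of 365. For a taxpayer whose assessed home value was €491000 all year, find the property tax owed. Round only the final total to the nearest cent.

€2908.16

1 Jan – 8 Jan 2033: 8 days, exemption €372000 → (€491000 − €372000) × 0.8% × 8/365 = €20.8658
9 Jan – 31 Dec 2033: 357 days, exemption €122000 → (€491000 − €122000) × 0.8% × 357/365 = €2887.2986
Total = €2908.1644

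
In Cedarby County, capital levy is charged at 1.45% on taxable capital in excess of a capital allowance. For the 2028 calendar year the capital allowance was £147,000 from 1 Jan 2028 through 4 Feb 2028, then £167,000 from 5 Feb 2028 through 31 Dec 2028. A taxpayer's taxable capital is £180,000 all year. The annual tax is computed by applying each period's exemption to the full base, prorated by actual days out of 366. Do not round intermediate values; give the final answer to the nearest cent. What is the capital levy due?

£216.23

1 Jan – 4 Feb 2028: 35 days, exemption £147,000 → (£180,000 − £147,000) × 1.45% × 35/366 = £45.7582
5 Feb – 31 Dec 2028: 331 days, exemption £167,000 → (£180,000 − £167,000) × 1.45% × 331/366 = £170.4740
Total = £216.2322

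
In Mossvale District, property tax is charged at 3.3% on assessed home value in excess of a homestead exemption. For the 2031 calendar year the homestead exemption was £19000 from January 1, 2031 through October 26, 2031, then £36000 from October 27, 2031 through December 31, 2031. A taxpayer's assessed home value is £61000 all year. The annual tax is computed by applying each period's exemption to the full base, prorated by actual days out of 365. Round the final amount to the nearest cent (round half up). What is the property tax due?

£1284.56

January 1 – October 26, 2031: 299 days, exemption £19000 → (£61000 − £19000) × 3.3% × 299/365 = £1135.3808
October 27 – December 31, 2031: 66 days, exemption £36000 → (£61000 − £36000) × 3.3% × 66/365 = £149.1781
Total = £1284.5589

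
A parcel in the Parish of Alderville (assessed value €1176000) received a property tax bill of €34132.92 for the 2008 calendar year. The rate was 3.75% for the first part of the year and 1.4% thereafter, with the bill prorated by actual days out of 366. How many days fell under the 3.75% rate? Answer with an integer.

Let d = days at the first rate; then 366 − d days at the second rate.
€1176000 × [3.75%·d + 1.4%·(366−d)] / 366 = €34132.92
Solving gives d = 234, so the new rate took effect on 22 August 2008.

234 days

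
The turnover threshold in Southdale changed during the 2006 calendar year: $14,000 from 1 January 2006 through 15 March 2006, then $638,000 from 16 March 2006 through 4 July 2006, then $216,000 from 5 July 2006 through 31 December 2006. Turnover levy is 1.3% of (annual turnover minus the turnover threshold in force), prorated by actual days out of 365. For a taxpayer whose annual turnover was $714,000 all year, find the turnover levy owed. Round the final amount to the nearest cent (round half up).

$5,338.05

1 January – 15 March 2006: 74 days, exemption $14,000 → ($714,000 − $14,000) × 1.3% × 74/365 = $1,844.9315
16 March – 4 July 2006: 111 days, exemption $638,000 → ($714,000 − $638,000) × 1.3% × 111/365 = $300.4603
5 July – 31 December 2006: 180 days, exemption $216,000 → ($714,000 − $216,000) × 1.3% × 180/365 = $3,192.6575
Total = $5,338.0493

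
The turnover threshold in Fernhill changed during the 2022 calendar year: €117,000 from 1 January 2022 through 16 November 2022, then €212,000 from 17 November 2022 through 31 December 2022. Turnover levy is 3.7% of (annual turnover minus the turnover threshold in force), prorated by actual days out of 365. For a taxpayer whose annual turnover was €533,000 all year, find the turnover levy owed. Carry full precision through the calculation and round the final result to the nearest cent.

1 January – 16 November 2022: 320 days, exemption €117,000 → (€533,000 − €117,000) × 3.7% × 320/365 = €13,494.3562
17 November – 31 December 2022: 45 days, exemption €212,000 → (€533,000 − €212,000) × 3.7% × 45/365 = €1,464.2877
Total = €14,958.6438

€14,958.64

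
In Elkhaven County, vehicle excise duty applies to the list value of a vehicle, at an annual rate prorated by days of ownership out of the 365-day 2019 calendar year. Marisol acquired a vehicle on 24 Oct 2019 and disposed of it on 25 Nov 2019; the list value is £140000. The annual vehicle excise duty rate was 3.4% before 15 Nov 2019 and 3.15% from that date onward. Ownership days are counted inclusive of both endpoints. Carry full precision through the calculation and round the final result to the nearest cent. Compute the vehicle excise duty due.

24 Oct – 14 Nov 2019: 22 days at 3.4% → £140000 × 3.4% × 22/365 = £286.9041
15 Nov – 25 Nov 2019: 11 days at 3.15% → £140000 × 3.15% × 11/365 = £132.9041
Total = £419.8082

£419.81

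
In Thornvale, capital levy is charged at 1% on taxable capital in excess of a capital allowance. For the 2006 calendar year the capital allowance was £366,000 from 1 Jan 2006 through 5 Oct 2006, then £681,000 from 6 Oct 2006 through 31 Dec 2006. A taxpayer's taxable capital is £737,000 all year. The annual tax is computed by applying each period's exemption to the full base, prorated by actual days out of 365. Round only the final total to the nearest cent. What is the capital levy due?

£2,959.18

1 Jan – 5 Oct 2006: 278 days, exemption £366,000 → (£737,000 − £366,000) × 1% × 278/365 = £2,825.6986
6 Oct – 31 Dec 2006: 87 days, exemption £681,000 → (£737,000 − £681,000) × 1% × 87/365 = £133.4795
Total = £2,959.1781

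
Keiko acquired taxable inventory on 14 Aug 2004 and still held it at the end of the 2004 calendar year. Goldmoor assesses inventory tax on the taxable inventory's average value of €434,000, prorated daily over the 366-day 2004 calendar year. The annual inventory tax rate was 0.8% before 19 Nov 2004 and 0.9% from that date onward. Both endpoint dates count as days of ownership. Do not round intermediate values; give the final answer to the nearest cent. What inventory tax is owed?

€1,379.08

14 Aug – 18 Nov 2004: 97 days at 0.8% → €434,000 × 0.8% × 97/366 = €920.1749
19 Nov – 31 Dec 2004: 43 days at 0.9% → €434,000 × 0.9% × 43/366 = €458.9016
Total = €1,379.0765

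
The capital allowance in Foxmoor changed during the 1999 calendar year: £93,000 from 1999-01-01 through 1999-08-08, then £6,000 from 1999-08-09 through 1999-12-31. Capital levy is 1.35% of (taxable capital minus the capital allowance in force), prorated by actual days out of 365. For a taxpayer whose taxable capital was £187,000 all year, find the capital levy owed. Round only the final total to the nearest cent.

1999-01-01 to 1999-08-08: 220 days, exemption £93,000 → (£187,000 − £93,000) × 1.35% × 220/365 = £764.8767
1999-08-09 to 1999-12-31: 145 days, exemption £6,000 → (£187,000 − £6,000) × 1.35% × 145/365 = £970.7055
Total = £1,735.5822

£1,735.58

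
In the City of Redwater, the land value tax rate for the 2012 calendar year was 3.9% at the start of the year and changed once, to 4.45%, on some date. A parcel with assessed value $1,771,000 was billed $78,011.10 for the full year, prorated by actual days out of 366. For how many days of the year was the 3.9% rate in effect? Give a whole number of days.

Let d = days at the first rate; then 366 − d days at the second rate.
$1,771,000 × [3.9%·d + 4.45%·(366−d)] / 366 = $78,011.10
Solving gives d = 30, so the new rate took effect on 31 January 2012.

30 days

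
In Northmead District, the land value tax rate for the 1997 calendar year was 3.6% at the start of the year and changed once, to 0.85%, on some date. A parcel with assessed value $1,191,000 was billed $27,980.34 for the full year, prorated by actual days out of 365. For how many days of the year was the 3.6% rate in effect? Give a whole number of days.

Let d = days at the first rate; then 365 − d days at the second rate.
$1,191,000 × [3.6%·d + 0.85%·(365−d)] / 365 = $27,980.34
Solving gives d = 199, so the new rate took effect on July 19, 1997.

199 days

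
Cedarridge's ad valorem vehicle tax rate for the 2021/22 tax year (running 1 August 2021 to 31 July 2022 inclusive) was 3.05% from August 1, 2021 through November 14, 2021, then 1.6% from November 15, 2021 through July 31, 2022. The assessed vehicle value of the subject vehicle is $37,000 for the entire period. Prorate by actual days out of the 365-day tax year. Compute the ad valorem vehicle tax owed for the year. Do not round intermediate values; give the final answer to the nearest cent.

$747.81

August 1 – November 14, 2021: 106 days at 3.05% → $37,000 × 3.05% × 106/365 = $327.7288
November 15, 2021 – July 31, 2022: 259 days at 1.6% → $37,000 × 1.6% × 259/365 = $420.0767
Total = $747.8055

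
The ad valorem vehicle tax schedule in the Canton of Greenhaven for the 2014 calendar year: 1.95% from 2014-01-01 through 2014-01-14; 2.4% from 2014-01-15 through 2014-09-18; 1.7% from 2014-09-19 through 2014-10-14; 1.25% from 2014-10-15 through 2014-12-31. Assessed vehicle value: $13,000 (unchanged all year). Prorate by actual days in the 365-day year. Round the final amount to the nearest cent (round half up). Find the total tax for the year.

2014-01-01 to 2014-01-14: 14 days at 1.95% → $13,000 × 1.95% × 14/365 = $9.7233
2014-01-15 to 2014-09-18: 247 days at 2.4% → $13,000 × 2.4% × 247/365 = $211.1342
2014-09-19 to 2014-10-14: 26 days at 1.7% → $13,000 × 1.7% × 26/365 = $15.7425
2014-10-15 to 2014-12-31: 78 days at 1.25% → $13,000 × 1.25% × 78/365 = $34.7260
Total = $271.3260

$271.33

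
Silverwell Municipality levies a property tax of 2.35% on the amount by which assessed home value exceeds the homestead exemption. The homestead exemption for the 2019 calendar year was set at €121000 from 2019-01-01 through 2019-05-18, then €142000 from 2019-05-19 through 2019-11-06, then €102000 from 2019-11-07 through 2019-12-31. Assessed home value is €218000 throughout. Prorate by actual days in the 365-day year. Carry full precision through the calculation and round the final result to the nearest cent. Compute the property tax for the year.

2019-01-01 to 2019-05-18: 138 days, exemption €121000 → (€218000 − €121000) × 2.35% × 138/365 = €861.8384
2019-05-19 to 2019-11-06: 172 days, exemption €142000 → (€218000 − €142000) × 2.35% × 172/365 = €841.6219
2019-11-07 to 2019-12-31: 55 days, exemption €102000 → (€218000 − €102000) × 2.35% × 55/365 = €410.7671
Total = €2114.2274

€2114.23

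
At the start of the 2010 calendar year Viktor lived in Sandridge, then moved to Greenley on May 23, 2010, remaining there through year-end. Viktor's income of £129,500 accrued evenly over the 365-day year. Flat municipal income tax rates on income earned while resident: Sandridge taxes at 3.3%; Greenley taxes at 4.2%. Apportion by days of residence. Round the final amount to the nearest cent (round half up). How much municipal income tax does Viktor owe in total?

Sandridge, January 1 – May 22, 2010: 142 days → £129,500 × 3.3% × 142/365 = £1,662.5671
Greenley, May 23 – December 31, 2010: 223 days → £129,500 × 4.2% × 223/365 = £3,323.0055
Total = £4,985.5726

£4,985.57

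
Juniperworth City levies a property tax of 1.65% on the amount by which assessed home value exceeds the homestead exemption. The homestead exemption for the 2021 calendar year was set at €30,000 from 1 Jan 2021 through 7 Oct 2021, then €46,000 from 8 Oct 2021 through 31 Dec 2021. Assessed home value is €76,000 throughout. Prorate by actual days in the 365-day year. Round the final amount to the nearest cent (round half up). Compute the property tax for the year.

€697.52

1 Jan – 7 Oct 2021: 280 days, exemption €30,000 → (€76,000 − €30,000) × 1.65% × 280/365 = €582.2466
8 Oct – 31 Dec 2021: 85 days, exemption €46,000 → (€76,000 − €46,000) × 1.65% × 85/365 = €115.2740
Total = €697.5205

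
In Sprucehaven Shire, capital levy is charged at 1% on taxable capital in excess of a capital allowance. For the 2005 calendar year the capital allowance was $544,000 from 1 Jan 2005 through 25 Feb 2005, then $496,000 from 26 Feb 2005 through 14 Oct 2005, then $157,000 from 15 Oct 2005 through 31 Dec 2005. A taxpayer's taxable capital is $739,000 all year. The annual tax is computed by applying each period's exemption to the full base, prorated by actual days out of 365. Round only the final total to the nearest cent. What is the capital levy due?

$3,080.79

1 Jan – 25 Feb 2005: 56 days, exemption $544,000 → ($739,000 − $544,000) × 1% × 56/365 = $299.1781
26 Feb – 14 Oct 2005: 231 days, exemption $496,000 → ($739,000 − $496,000) × 1% × 231/365 = $1,537.8904
15 Oct – 31 Dec 2005: 78 days, exemption $157,000 → ($739,000 − $157,000) × 1% × 78/365 = $1,243.7260
Total = $3,080.7945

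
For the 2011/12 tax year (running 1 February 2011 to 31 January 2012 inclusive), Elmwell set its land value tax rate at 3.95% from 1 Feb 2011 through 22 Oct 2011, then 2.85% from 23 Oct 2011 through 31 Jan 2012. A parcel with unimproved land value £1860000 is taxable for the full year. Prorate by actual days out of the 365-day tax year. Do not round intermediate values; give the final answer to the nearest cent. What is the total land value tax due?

£67808.47

1 Feb – 22 Oct 2011: 264 days at 3.95% → £1860000 × 3.95% × 264/365 = £53139.9452
23 Oct 2011 – 31 Jan 2012: 101 days at 2.85% → £1860000 × 2.85% × 101/365 = £14668.5205
Total = £67808.4658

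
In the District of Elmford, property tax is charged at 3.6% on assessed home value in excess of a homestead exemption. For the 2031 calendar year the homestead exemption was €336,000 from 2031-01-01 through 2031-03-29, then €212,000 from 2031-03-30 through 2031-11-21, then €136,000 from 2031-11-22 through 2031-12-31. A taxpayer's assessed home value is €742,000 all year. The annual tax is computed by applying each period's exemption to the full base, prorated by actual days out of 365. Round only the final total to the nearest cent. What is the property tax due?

€18,303.58

2031-01-01 to 2031-03-29: 88 days, exemption €336,000 → (€742,000 − €336,000) × 3.6% × 88/365 = €3,523.8575
2031-03-30 to 2031-11-21: 237 days, exemption €212,000 → (€742,000 − €212,000) × 3.6% × 237/365 = €12,388.9315
2031-11-22 to 2031-12-31: 40 days, exemption €136,000 → (€742,000 − €136,000) × 3.6% × 40/365 = €2,390.7945
Total = €18,303.5836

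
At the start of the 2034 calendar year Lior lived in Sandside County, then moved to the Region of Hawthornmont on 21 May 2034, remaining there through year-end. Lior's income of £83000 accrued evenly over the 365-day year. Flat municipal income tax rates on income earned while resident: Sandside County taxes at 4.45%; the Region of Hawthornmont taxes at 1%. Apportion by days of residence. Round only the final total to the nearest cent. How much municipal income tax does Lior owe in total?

Sandside County, 1 January – 20 May 2034: 140 days → £83000 × 4.45% × 140/365 = £1416.6849
The Region of Hawthornmont, 21 May – 31 December 2034: 225 days → £83000 × 1% × 225/365 = £511.6438
Total = £1928.3288

£1928.33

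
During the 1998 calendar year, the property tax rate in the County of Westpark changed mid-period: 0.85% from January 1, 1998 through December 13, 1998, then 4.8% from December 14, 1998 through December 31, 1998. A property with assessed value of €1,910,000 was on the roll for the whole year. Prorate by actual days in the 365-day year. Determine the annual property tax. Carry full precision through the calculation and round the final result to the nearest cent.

€19,955.58

January 1 – December 13, 1998: 347 days at 0.85% → €1,910,000 × 0.85% × 347/365 = €15,434.3699
December 14 – December 31, 1998: 18 days at 4.8% → €1,910,000 × 4.8% × 18/365 = €4,521.2055
Total = €19,955.5753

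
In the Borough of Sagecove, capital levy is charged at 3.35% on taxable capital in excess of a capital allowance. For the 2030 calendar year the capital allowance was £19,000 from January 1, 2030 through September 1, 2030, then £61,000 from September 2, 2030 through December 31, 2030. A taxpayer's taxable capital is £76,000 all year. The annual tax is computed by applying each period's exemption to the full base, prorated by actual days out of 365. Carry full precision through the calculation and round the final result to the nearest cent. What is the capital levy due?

£1,443.07

January 1 – September 1, 2030: 244 days, exemption £19,000 → (£76,000 − £19,000) × 3.35% × 244/365 = £1,276.4877
September 2 – December 31, 2030: 121 days, exemption £61,000 → (£76,000 − £61,000) × 3.35% × 121/365 = £166.5822
Total = £1,443.0699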